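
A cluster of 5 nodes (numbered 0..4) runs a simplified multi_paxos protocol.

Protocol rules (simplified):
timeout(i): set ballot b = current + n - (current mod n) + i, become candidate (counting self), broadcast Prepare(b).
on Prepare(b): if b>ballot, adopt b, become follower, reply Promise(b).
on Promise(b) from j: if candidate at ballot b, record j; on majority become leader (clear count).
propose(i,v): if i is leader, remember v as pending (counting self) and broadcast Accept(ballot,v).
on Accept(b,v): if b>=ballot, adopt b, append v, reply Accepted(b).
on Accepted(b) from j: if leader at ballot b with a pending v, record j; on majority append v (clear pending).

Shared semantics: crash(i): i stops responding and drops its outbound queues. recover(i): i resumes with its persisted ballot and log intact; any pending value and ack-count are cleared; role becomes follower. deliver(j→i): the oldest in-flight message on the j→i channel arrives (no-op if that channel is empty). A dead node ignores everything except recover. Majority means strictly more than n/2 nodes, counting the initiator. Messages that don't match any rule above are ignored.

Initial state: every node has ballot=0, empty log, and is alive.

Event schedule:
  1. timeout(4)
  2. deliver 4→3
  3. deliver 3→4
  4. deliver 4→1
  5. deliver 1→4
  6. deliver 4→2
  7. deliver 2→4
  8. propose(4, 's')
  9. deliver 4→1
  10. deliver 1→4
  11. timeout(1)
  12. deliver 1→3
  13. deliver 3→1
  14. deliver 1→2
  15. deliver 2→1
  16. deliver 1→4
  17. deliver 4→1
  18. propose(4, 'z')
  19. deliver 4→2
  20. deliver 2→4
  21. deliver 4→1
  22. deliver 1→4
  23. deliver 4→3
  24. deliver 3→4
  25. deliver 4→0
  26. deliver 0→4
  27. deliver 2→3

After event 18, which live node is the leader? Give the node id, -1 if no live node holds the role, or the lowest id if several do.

1

1. timeout(4):  <4:cand b9 ->
2. deliver 4→3:  <3:foll b9 ->
3. deliver 3→4:  nop
4. deliver 4→1:  <1:foll b9 ->
5. deliver 1→4:  <4:lead b9 ->
6. deliver 4→2:  <2:foll b9 ->
7. deliver 2→4:  nop
8. propose(4,'s'):  nop
9. deliver 4→1:  <1:foll b9 s>
10. deliver 1→4:  nop
11. timeout(1):  <1:cand b11 s>
12. deliver 1→3:  <3:foll b11 ->
13. deliver 3→1:  nop
14. deliver 1→2:  <2:foll b11 ->
15. deliver 2→1:  <1:lead b11 s>
16. deliver 1→4:  <4:foll b11 ->
17. deliver 4→1:  nop
18. propose(4,'z'):  nop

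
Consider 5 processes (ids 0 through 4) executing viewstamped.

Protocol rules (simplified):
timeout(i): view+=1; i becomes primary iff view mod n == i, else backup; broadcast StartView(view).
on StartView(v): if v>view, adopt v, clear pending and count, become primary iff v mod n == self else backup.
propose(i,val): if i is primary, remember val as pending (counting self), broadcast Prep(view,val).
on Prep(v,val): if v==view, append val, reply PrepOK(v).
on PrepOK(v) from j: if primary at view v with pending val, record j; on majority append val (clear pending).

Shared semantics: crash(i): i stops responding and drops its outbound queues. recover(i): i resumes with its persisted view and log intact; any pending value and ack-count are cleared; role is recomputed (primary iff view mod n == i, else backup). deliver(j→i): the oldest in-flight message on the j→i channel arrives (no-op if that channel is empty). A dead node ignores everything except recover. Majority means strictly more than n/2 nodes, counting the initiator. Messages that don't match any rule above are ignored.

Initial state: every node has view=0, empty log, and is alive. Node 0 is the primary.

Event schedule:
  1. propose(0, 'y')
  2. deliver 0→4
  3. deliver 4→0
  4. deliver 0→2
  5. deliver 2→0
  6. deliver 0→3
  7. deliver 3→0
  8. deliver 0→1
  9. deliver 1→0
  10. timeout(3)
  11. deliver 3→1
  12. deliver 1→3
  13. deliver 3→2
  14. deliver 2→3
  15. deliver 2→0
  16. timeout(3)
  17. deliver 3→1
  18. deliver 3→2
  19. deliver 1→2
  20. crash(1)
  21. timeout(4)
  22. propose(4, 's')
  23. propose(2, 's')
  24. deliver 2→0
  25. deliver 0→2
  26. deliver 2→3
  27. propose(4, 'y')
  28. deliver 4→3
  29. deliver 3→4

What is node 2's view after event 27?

1. propose(0,'y'):  nop
2. deliver 0→4:  <4:back v0 y>
3. deliver 4→0:  nop
4. deliver 0→2:  <2:back v0 y>
5. deliver 2→0:  <0:prim v0 y>
6. deliver 0→3:  <3:back v0 y>
7. deliver 3→0:  nop
8. deliver 0→1:  <1:back v0 y>
9. deliver 1→0:  nop
10. timeout(3):  <3:back v1 y>
11. deliver 3→1:  <1:prim v1 y>
12. deliver 1→3:  nop
13. deliver 3→2:  <2:back v1 y>
14. deliver 2→3:  nop
15. deliver 2→0:  nop
16. timeout(3):  <3:back v2 y>
17. deliver 3→1:  <1:back v2 y>
18. deliver 3→2:  <2:prim v2 y>
19. deliver 1→2:  nop
20. crash(1):  <1:✗back v2 y>
21. timeout(4):  <4:back v1 y>
22. propose(4,'s'):  nop
23. propose(2,'s'):  nop
24. deliver 2→0:  nop
25. deliver 0→2:  nop
26. deliver 2→3:  <3:back v2 y,s>
27. propose(4,'y'):  nop

2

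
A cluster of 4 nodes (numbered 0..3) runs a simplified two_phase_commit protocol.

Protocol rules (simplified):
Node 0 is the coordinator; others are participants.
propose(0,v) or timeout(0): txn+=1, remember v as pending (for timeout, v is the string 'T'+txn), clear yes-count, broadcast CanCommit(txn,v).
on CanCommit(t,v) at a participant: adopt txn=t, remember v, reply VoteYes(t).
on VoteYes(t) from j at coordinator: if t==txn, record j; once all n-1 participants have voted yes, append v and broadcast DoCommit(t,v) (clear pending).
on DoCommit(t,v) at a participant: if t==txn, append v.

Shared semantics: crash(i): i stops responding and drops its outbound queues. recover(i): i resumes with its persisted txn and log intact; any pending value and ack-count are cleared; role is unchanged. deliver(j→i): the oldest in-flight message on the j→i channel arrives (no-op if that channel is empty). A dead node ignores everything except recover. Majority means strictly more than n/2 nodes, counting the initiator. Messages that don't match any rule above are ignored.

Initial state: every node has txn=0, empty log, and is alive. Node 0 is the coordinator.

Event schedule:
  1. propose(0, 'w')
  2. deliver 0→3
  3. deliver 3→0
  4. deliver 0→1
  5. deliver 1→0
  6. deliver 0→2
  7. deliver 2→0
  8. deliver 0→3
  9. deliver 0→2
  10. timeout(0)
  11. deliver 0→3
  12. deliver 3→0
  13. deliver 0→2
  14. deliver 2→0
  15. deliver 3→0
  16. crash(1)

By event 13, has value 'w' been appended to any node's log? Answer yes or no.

step 1 propose(0,'w'): 0={coor,t=1,log=-}
step 2 deliver 0→3: 3={part,t=1,log=-}
step 3 deliver 3→0: —
step 4 deliver 0→1: 1={part,t=1,log=-}
step 5 deliver 1→0: —
step 6 deliver 0→2: 2={part,t=1,log=-}
step 7 deliver 2→0: 0={coor,t=1,log=w}
step 8 deliver 0→3: 3={part,t=1,log=w}
step 9 deliver 0→2: 2={part,t=1,log=w}
step 10 timeout(0): 0={coor,t=2,log=w}
step 11 deliver 0→3: 3={part,t=2,log=w}
step 12 deliver 3→0: —
step 13 deliver 0→2: 2={part,t=2,log=w}

yes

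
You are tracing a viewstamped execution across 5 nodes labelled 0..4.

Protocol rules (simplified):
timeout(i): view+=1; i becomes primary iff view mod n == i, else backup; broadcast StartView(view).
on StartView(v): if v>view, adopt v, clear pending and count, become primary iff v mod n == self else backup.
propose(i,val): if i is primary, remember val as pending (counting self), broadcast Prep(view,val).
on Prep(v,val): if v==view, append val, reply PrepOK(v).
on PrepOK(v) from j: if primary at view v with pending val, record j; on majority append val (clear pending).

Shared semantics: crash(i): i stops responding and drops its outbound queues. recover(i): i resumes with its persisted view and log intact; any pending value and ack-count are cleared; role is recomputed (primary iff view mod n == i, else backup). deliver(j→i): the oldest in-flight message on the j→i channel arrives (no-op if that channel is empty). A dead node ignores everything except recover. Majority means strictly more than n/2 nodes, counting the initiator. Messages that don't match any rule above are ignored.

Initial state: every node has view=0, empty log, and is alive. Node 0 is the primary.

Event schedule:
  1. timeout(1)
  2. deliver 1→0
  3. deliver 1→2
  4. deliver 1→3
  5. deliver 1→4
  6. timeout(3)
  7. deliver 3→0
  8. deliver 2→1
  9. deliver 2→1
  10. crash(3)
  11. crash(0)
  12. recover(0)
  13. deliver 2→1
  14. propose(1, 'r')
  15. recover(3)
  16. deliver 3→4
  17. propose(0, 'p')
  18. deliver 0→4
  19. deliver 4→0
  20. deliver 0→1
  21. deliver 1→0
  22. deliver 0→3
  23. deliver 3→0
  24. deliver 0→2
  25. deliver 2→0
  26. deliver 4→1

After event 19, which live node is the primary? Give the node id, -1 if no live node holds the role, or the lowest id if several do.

1

after 1 — timeout(1): n1:prim/v1/[-]
after 2 — deliver 1→0: n0:back/v1/[-]
after 3 — deliver 1→2: n2:back/v1/[-]
after 4 — deliver 1→3: n3:back/v1/[-]
after 5 — deliver 1→4: n4:back/v1/[-]
after 6 — timeout(3): n3:back/v2/[-]
after 7 — deliver 3→0: n0:back/v2/[-]
after 8 — deliver 2→1: ·
after 9 — deliver 2→1: ·
after 10 — crash(3): n3:✗back/v2/[-]
after 11 — crash(0): n0:✗back/v2/[-]
after 12 — recover(0): n0:back/v2/[-]
after 13 — deliver 2→1: ·
after 14 — propose(1,'r'): ·
after 15 — recover(3): n3:back/v2/[-]
after 16 — deliver 3→4: ·
after 17 — propose(0,'p'): ·
after 18 — deliver 0→4: ·
after 19 — deliver 4→0: ·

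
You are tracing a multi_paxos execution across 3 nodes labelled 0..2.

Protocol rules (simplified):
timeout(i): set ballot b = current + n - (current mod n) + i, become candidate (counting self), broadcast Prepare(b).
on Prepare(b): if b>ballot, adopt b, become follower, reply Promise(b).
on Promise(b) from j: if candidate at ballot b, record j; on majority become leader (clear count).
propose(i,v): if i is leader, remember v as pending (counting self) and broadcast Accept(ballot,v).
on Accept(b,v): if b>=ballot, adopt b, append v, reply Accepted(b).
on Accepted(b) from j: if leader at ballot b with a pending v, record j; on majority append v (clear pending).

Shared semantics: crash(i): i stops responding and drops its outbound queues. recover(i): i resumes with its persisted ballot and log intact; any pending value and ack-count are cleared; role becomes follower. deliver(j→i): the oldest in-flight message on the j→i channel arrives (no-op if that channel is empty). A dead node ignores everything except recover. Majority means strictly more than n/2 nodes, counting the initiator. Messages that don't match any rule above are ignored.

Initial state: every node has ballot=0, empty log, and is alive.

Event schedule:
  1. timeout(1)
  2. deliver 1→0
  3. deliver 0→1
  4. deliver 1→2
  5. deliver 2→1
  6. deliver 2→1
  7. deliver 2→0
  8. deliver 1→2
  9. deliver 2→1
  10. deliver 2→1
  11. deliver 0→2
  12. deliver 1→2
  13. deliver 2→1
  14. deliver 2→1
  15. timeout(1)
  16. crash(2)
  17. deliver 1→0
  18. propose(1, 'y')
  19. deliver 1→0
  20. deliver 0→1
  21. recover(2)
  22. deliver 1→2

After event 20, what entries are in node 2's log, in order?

empty

e1 timeout(1): 1[cand,b=4,-]
e2 deliver 1→0: 0[foll,b=4,-]
e3 deliver 0→1: 1[lead,b=4,-]
e4 deliver 1→2: 2[foll,b=4,-]
e5 deliver 2→1: ·
e6 deliver 2→1: ·
e7 deliver 2→0: ·
e8 deliver 1→2: ·
e9 deliver 2→1: ·
e10 deliver 2→1: ·
e11 deliver 0→2: ·
e12 deliver 1→2: ·
e13 deliver 2→1: ·
e14 deliver 2→1: ·
e15 timeout(1): 1[cand,b=7,-]
e16 crash(2): 2[✗foll,b=4,-]
e17 deliver 1→0: 0[foll,b=7,-]
e18 propose(1,'y'): ·
e19 deliver 1→0: ·
e20 deliver 0→1: 1[lead,b=7,-]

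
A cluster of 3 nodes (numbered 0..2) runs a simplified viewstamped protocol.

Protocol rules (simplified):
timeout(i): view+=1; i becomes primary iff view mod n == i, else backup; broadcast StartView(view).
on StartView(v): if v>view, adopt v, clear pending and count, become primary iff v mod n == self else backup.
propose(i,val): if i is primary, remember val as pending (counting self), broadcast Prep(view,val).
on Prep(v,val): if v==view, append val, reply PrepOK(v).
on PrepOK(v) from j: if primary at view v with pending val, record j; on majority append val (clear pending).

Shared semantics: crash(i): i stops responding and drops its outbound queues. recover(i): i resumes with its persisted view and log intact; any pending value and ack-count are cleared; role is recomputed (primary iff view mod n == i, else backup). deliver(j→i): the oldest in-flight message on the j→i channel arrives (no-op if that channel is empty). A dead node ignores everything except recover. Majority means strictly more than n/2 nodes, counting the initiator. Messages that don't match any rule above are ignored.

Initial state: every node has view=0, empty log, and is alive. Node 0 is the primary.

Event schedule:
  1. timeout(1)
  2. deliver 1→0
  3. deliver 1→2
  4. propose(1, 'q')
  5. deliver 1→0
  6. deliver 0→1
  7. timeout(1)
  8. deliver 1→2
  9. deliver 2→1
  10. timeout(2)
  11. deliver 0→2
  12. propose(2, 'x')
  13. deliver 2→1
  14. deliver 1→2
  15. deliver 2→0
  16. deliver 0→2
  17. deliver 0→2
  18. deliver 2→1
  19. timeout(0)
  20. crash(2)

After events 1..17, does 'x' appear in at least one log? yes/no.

no

after 1 — timeout(1): n1:prim/v1/[-]
after 2 — deliver 1→0: n0:back/v1/[-]
after 3 — deliver 1→2: n2:back/v1/[-]
after 4 — propose(1,'q'): ·
after 5 — deliver 1→0: n0:back/v1/[q]
after 6 — deliver 0→1: n1:prim/v1/[q]
after 7 — timeout(1): n1:back/v2/[q]
after 8 — deliver 1→2: n2:back/v1/[q]
after 9 — deliver 2→1: ·
after 10 — timeout(2): n2:prim/v2/[q]
after 11 — deliver 0→2: ·
after 12 — propose(2,'x'): ·
after 13 — deliver 2→1: ·
after 14 — deliver 1→2: ·
after 15 — deliver 2→0: n0:back/v2/[q]
after 16 — deliver 0→2: ·
after 17 — deliver 0→2: ·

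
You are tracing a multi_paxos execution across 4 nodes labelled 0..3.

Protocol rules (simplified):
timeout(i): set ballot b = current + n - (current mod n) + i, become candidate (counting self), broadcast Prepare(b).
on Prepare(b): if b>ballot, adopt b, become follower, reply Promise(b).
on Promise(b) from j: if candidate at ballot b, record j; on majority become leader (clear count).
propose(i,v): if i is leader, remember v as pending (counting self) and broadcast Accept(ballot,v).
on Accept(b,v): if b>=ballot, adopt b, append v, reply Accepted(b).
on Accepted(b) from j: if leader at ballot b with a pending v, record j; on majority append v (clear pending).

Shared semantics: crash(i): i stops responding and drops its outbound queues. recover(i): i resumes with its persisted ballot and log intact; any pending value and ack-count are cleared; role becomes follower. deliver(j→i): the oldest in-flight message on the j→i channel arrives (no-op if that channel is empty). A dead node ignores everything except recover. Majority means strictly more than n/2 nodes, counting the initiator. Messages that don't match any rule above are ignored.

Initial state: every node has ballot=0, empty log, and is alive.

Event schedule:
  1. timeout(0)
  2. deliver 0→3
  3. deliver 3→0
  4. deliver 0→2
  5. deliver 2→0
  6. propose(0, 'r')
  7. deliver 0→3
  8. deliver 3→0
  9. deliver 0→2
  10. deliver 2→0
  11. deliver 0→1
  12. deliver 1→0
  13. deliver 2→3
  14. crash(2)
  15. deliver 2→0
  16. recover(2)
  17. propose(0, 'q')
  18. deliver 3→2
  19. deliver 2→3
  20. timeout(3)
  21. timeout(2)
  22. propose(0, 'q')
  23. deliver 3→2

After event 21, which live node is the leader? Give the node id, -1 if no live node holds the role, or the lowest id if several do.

0

[1] timeout(0) → N0(cand b4 [-])
[2] deliver 0→3 → N3(foll b4 [-])
[3] deliver 3→0 → ∅
[4] deliver 0→2 → N2(foll b4 [-])
[5] deliver 2→0 → N0(lead b4 [-])
[6] propose(0,'r') → ∅
[7] deliver 0→3 → N3(foll b4 [r])
[8] deliver 3→0 → ∅
[9] deliver 0→2 → N2(foll b4 [r])
[10] deliver 2→0 → N0(lead b4 [r])
[11] deliver 0→1 → N1(foll b4 [-])
[12] deliver 1→0 → ∅
[13] deliver 2→3 → ∅
[14] crash(2) → N2(✗foll b4 [r])
[15] deliver 2→0 → ∅
[16] recover(2) → N2(foll b4 [r])
[17] propose(0,'q') → ∅
[18] deliver 3→2 → ∅
[19] deliver 2→3 → ∅
[20] timeout(3) → N3(cand b11 [r])
[21] timeout(2) → N2(cand b10 [r])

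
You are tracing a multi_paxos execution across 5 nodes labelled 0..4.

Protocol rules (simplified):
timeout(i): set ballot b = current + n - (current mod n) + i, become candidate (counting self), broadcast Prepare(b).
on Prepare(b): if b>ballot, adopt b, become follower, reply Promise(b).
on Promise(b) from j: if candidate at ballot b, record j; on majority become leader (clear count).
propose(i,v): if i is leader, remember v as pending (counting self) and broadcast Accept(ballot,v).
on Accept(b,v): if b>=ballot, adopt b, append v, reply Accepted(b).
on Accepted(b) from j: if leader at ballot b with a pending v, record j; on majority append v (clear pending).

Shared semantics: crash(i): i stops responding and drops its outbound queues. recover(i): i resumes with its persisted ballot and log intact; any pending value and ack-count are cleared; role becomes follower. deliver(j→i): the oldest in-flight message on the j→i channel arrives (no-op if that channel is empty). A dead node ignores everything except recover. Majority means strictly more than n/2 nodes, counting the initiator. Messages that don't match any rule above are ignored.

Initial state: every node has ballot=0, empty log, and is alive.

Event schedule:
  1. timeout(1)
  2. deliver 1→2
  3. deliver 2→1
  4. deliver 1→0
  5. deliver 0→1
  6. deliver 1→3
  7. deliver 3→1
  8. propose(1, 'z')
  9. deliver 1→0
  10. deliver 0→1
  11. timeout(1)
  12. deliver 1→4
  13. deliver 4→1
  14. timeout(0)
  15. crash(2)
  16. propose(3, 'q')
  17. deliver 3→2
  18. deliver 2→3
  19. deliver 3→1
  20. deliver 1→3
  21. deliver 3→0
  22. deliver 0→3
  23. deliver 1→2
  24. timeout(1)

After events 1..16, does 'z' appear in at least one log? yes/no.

yes

after 1 — timeout(1): n1:cand/b6/[-]
after 2 — deliver 1→2: n2:foll/b6/[-]
after 3 — deliver 2→1: ·
after 4 — deliver 1→0: n0:foll/b6/[-]
after 5 — deliver 0→1: n1:lead/b6/[-]
after 6 — deliver 1→3: n3:foll/b6/[-]
after 7 — deliver 3→1: ·
after 8 — propose(1,'z'): ·
after 9 — deliver 1→0: n0:foll/b6/[z]
after 10 — deliver 0→1: ·
after 11 — timeout(1): n1:cand/b11/[-]
after 12 — deliver 1→4: n4:foll/b6/[-]
after 13 — deliver 4→1: ·
after 14 — timeout(0): n0:cand/b10/[z]
after 15 — crash(2): n2:✗foll/b6/[-]
after 16 — propose(3,'q'): ·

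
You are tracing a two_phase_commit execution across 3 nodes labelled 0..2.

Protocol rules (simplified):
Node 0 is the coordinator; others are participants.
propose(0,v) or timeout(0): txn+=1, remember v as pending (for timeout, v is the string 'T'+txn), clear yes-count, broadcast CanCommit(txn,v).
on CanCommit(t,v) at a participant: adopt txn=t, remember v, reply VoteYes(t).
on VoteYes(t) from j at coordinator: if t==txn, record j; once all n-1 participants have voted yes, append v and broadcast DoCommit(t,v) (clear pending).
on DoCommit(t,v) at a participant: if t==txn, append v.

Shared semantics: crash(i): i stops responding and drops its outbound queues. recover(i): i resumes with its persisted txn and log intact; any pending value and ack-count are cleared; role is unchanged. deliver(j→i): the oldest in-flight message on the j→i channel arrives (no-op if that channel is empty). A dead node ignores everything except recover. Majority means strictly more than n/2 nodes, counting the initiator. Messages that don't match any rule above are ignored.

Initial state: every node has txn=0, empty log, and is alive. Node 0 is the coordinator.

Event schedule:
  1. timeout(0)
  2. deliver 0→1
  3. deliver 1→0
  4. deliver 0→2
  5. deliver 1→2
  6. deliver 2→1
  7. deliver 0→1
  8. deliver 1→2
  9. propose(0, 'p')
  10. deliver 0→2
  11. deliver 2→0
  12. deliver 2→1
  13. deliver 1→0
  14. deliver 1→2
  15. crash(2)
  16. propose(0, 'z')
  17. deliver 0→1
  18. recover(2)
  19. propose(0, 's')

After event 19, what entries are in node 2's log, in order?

empty

[1] timeout(0) → N0(coor t1 [-])
[2] deliver 0→1 → N1(part t1 [-])
[3] deliver 1→0 → ∅
[4] deliver 0→2 → N2(part t1 [-])
[5] deliver 1→2 → ∅
[6] deliver 2→1 → ∅
[7] deliver 0→1 → ∅
[8] deliver 1→2 → ∅
[9] propose(0,'p') → N0(coor t2 [-])
[10] deliver 0→2 → N2(part t2 [-])
[11] deliver 2→0 → ∅
[12] deliver 2→1 → ∅
[13] deliver 1→0 → ∅
[14] deliver 1→2 → ∅
[15] crash(2) → N2(✗part t2 [-])
[16] propose(0,'z') → N0(coor t3 [-])
[17] deliver 0→1 → N1(part t2 [-])
[18] recover(2) → N2(part t2 [-])
[19] propose(0,'s') → N0(coor t4 [-])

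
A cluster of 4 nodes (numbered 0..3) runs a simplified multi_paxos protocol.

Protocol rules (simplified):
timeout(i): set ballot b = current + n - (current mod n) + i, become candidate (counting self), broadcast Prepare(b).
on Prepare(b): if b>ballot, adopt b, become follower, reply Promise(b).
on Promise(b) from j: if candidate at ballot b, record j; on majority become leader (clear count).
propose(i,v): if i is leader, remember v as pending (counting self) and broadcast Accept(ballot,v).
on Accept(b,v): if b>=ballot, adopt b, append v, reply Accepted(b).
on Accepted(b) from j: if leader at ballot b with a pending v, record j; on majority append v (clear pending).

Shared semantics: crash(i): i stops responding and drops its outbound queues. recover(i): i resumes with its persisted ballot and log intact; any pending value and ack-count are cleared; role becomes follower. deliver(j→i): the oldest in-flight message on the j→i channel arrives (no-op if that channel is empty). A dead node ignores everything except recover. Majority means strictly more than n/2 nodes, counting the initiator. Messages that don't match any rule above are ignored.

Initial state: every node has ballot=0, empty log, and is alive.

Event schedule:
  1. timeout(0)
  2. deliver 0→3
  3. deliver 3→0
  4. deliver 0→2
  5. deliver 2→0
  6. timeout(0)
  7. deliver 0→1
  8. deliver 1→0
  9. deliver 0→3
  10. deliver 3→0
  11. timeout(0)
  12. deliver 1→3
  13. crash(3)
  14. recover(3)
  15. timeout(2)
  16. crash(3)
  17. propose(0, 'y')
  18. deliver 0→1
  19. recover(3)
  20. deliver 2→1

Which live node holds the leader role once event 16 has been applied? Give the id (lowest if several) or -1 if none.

-1

step 1 timeout(0): 0={cand,b=4,log=-}
step 2 deliver 0→3: 3={foll,b=4,log=-}
step 3 deliver 3→0: —
step 4 deliver 0→2: 2={foll,b=4,log=-}
step 5 deliver 2→0: 0={lead,b=4,log=-}
step 6 timeout(0): 0={cand,b=8,log=-}
step 7 deliver 0→1: 1={foll,b=4,log=-}
step 8 deliver 1→0: —
step 9 deliver 0→3: 3={foll,b=8,log=-}
step 10 deliver 3→0: —
step 11 timeout(0): 0={cand,b=12,log=-}
step 12 deliver 1→3: —
step 13 crash(3): 3={✗foll,b=8,log=-}
step 14 recover(3): 3={foll,b=8,log=-}
step 15 timeout(2): 2={cand,b=10,log=-}
step 16 crash(3): 3={✗foll,b=8,log=-}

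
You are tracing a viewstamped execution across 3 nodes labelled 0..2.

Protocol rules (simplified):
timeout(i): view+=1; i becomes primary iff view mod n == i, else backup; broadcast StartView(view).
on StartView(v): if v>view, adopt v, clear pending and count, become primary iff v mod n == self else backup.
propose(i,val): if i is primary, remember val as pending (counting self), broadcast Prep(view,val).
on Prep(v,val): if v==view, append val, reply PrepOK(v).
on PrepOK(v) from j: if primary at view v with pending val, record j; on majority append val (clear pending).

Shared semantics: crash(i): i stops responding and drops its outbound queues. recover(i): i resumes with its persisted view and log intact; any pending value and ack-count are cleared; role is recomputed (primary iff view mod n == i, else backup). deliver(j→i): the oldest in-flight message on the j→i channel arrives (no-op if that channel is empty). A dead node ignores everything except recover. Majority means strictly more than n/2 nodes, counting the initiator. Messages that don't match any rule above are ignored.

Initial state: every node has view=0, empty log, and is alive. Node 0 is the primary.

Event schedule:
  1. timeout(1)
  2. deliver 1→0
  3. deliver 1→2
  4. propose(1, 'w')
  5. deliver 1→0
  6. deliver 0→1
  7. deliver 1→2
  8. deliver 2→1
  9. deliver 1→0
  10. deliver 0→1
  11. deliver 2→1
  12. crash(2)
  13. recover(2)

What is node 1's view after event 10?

step 1 timeout(1): 1={prim,v=1,log=-}
step 2 deliver 1→0: 0={back,v=1,log=-}
step 3 deliver 1→2: 2={back,v=1,log=-}
step 4 propose(1,'w'): —
step 5 deliver 1→0: 0={back,v=1,log=w}
step 6 deliver 0→1: 1={prim,v=1,log=w}
step 7 deliver 1→2: 2={back,v=1,log=w}
step 8 deliver 2→1: —
step 9 deliver 1→0: —
step 10 deliver 0→1: —

1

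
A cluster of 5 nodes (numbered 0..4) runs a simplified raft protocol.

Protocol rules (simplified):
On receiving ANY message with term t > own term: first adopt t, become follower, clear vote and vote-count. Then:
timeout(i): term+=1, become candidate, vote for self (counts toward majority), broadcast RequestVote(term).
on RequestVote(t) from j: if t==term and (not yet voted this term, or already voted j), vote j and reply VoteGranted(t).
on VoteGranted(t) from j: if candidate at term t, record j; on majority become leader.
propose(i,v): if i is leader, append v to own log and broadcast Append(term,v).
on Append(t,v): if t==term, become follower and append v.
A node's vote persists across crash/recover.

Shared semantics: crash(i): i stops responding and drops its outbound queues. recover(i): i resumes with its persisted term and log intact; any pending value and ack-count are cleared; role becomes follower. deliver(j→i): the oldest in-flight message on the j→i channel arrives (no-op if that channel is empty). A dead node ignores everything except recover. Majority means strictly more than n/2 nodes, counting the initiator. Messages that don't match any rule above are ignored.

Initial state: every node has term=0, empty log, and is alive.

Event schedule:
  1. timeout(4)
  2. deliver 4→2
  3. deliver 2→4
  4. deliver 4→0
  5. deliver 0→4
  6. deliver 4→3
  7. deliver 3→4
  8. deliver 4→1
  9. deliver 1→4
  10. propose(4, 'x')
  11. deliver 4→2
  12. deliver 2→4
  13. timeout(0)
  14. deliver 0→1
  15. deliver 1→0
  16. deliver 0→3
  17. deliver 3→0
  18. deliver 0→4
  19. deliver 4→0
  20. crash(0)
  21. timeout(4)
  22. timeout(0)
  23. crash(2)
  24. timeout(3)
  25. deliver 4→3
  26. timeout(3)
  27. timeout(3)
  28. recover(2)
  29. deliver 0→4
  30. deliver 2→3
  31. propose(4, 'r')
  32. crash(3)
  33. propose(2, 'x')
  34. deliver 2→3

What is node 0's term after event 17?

2

after 1 — timeout(4): n4:cand/t1/[-]
after 2 — deliver 4→2: n2:foll/t1/[-]
after 3 — deliver 2→4: ·
after 4 — deliver 4→0: n0:foll/t1/[-]
after 5 — deliver 0→4: n4:lead/t1/[-]
after 6 — deliver 4→3: n3:foll/t1/[-]
after 7 — deliver 3→4: ·
after 8 — deliver 4→1: n1:foll/t1/[-]
after 9 — deliver 1→4: ·
after 10 — propose(4,'x'): n4:lead/t1/[x]
after 11 — deliver 4→2: n2:foll/t1/[x]
after 12 — deliver 2→4: ·
after 13 — timeout(0): n0:cand/t2/[-]
after 14 — deliver 0→1: n1:foll/t2/[-]
after 15 — deliver 1→0: ·
after 16 — deliver 0→3: n3:foll/t2/[-]
after 17 — deliver 3→0: n0:lead/t2/[-]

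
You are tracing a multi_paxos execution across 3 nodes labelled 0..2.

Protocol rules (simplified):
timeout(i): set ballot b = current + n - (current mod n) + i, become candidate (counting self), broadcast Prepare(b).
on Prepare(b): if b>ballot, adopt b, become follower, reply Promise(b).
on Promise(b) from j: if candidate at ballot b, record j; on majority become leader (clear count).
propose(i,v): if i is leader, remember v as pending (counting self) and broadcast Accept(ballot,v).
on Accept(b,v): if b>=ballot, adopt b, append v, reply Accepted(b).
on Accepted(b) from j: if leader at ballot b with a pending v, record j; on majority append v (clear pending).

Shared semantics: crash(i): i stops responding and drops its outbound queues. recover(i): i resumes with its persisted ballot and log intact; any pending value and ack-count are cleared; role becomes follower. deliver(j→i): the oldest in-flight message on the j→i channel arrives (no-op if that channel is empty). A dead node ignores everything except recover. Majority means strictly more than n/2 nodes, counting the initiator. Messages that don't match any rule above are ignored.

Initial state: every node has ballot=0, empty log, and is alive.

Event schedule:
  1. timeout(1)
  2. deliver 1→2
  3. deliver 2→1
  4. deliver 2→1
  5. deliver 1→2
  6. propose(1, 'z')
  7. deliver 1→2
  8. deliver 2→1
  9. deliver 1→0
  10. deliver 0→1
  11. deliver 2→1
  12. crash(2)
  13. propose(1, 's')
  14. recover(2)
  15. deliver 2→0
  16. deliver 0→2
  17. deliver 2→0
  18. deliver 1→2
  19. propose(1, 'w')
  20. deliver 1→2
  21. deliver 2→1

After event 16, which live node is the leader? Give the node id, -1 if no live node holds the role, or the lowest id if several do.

1

e1 timeout(1): 1[cand,b=4,-]
e2 deliver 1→2: 2[foll,b=4,-]
e3 deliver 2→1: 1[lead,b=4,-]
e4 deliver 2→1: ·
e5 deliver 1→2: ·
e6 propose(1,'z'): ·
e7 deliver 1→2: 2[foll,b=4,z]
e8 deliver 2→1: 1[lead,b=4,z]
e9 deliver 1→0: 0[foll,b=4,-]
e10 deliver 0→1: ·
e11 deliver 2→1: ·
e12 crash(2): 2[✗foll,b=4,z]
e13 propose(1,'s'): ·
e14 recover(2): 2[foll,b=4,z]
e15 deliver 2→0: ·
e16 deliver 0→2: ·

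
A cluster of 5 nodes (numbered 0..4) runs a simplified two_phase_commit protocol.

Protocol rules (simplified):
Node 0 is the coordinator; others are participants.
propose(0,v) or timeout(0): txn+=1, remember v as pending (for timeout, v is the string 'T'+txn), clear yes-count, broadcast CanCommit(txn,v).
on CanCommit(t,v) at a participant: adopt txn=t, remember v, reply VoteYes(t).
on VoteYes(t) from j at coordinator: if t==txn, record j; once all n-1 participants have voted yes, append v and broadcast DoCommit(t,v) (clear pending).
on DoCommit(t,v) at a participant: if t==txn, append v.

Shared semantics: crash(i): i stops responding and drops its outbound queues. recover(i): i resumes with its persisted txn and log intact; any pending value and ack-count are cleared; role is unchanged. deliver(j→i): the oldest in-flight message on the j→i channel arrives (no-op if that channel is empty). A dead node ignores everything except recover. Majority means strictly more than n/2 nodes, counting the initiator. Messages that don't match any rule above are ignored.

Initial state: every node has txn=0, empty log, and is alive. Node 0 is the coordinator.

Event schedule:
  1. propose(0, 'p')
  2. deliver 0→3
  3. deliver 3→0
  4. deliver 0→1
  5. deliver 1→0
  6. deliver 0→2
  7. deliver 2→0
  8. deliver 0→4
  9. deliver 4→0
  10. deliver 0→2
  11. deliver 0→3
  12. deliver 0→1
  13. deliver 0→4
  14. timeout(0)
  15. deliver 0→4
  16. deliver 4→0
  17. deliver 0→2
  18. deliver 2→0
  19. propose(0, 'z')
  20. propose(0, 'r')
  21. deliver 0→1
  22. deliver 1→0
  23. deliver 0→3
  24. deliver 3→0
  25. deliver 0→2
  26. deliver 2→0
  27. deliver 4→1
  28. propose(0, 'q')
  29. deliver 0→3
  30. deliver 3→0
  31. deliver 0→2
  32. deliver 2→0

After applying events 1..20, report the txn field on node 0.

step 1 propose(0,'p'): 0={coor,t=1,log=-}
step 2 deliver 0→3: 3={part,t=1,log=-}
step 3 deliver 3→0: —
step 4 deliver 0→1: 1={part,t=1,log=-}
step 5 deliver 1→0: —
step 6 deliver 0→2: 2={part,t=1,log=-}
step 7 deliver 2→0: —
step 8 deliver 0→4: 4={part,t=1,log=-}
step 9 deliver 4→0: 0={coor,t=1,log=p}
step 10 deliver 0→2: 2={part,t=1,log=p}
step 11 deliver 0→3: 3={part,t=1,log=p}
step 12 deliver 0→1: 1={part,t=1,log=p}
step 13 deliver 0→4: 4={part,t=1,log=p}
step 14 timeout(0): 0={coor,t=2,log=p}
step 15 deliver 0→4: 4={part,t=2,log=p}
step 16 deliver 4→0: —
step 17 deliver 0→2: 2={part,t=2,log=p}
step 18 deliver 2→0: —
step 19 propose(0,'z'): 0={coor,t=3,log=p}
step 20 propose(0,'r'): 0={coor,t=4,log=p}

4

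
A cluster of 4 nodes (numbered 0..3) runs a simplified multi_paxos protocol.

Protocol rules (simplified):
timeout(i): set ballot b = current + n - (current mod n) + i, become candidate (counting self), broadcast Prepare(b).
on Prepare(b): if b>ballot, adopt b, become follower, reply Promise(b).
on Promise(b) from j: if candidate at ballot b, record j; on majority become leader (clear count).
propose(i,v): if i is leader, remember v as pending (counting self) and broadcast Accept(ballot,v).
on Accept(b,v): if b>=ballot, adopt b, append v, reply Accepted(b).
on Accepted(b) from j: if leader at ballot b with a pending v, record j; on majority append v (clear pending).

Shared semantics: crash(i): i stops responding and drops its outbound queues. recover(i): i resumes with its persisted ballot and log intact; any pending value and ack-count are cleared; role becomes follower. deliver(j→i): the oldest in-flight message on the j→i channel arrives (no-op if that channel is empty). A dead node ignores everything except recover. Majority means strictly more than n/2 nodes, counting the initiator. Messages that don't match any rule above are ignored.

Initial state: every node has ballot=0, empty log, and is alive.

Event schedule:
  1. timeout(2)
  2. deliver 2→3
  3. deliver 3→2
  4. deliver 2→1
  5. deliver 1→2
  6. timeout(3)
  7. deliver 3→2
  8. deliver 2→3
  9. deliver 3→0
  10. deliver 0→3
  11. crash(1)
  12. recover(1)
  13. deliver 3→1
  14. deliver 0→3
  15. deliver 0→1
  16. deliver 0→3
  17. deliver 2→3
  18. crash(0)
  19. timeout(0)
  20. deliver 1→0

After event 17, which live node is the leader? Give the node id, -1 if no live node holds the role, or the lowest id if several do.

1. timeout(2):  <2:cand b6 ->
2. deliver 2→3:  <3:foll b6 ->
3. deliver 3→2:  nop
4. deliver 2→1:  <1:foll b6 ->
5. deliver 1→2:  <2:lead b6 ->
6. timeout(3):  <3:cand b11 ->
7. deliver 3→2:  <2:foll b11 ->
8. deliver 2→3:  nop
9. deliver 3→0:  <0:foll b11 ->
10. deliver 0→3:  <3:lead b11 ->
11. crash(1):  <1:✗foll b6 ->
12. recover(1):  <1:foll b6 ->
13. deliver 3→1:  <1:foll b11 ->
14. deliver 0→3:  nop
15. deliver 0→1:  nop
16. deliver 0→3:  nop
17. deliver 2→3:  nop

3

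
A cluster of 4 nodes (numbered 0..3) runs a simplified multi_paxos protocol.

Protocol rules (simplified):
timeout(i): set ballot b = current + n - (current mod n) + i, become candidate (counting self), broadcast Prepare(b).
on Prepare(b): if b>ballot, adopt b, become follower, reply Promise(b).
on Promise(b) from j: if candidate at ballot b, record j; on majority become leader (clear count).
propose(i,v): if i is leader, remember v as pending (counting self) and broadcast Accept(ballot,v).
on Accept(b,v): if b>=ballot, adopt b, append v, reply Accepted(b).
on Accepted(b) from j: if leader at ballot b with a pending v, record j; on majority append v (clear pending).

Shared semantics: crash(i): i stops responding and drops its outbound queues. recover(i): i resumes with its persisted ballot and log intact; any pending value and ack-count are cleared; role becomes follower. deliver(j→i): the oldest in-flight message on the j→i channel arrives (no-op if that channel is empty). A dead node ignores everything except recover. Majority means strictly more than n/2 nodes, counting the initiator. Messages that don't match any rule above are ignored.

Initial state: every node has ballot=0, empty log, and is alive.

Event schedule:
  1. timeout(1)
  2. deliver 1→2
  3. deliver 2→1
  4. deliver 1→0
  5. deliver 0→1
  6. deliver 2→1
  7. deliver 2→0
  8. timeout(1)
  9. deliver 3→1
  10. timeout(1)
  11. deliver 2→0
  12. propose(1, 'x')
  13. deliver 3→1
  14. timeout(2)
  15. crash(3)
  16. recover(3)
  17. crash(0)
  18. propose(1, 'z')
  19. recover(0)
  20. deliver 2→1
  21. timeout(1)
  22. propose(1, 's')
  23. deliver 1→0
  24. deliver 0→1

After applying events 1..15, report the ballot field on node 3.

0

[1] timeout(1) → N1(cand b5 [-])
[2] deliver 1→2 → N2(foll b5 [-])
[3] deliver 2→1 → ∅
[4] deliver 1→0 → N0(foll b5 [-])
[5] deliver 0→1 → N1(lead b5 [-])
[6] deliver 2→1 → ∅
[7] deliver 2→0 → ∅
[8] timeout(1) → N1(cand b9 [-])
[9] deliver 3→1 → ∅
[10] timeout(1) → N1(cand b13 [-])
[11] deliver 2→0 → ∅
[12] propose(1,'x') → ∅
[13] deliver 3→1 → ∅
[14] timeout(2) → N2(cand b10 [-])
[15] crash(3) → N3(✗foll b0 [-])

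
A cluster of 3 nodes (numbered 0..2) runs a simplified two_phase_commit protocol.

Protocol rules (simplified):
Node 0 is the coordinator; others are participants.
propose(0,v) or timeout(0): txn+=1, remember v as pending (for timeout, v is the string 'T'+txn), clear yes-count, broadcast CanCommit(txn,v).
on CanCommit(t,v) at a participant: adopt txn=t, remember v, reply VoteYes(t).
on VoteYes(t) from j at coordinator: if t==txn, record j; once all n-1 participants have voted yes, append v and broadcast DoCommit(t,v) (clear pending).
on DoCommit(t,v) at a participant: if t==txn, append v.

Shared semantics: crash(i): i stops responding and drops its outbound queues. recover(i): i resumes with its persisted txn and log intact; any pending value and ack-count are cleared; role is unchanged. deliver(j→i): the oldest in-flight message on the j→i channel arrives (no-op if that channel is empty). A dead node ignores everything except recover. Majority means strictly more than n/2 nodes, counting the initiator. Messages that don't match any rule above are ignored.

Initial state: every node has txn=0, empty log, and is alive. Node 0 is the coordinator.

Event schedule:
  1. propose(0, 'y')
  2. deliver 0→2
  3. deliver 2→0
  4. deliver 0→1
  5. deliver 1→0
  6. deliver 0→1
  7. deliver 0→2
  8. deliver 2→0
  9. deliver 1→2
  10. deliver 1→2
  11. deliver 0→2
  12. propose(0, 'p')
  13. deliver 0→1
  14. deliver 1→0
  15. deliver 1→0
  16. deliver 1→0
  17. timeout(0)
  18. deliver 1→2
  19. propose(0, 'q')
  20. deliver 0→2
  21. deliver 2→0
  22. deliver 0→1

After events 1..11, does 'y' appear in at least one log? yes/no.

e1 propose(0,'y'): 0[coor,t=1,-]
e2 deliver 0→2: 2[part,t=1,-]
e3 deliver 2→0: ·
e4 deliver 0→1: 1[part,t=1,-]
e5 deliver 1→0: 0[coor,t=1,y]
e6 deliver 0→1: 1[part,t=1,y]
e7 deliver 0→2: 2[part,t=1,y]
e8 deliver 2→0: ·
e9 deliver 1→2: ·
e10 deliver 1→2: ·
e11 deliver 0→2: ·

yes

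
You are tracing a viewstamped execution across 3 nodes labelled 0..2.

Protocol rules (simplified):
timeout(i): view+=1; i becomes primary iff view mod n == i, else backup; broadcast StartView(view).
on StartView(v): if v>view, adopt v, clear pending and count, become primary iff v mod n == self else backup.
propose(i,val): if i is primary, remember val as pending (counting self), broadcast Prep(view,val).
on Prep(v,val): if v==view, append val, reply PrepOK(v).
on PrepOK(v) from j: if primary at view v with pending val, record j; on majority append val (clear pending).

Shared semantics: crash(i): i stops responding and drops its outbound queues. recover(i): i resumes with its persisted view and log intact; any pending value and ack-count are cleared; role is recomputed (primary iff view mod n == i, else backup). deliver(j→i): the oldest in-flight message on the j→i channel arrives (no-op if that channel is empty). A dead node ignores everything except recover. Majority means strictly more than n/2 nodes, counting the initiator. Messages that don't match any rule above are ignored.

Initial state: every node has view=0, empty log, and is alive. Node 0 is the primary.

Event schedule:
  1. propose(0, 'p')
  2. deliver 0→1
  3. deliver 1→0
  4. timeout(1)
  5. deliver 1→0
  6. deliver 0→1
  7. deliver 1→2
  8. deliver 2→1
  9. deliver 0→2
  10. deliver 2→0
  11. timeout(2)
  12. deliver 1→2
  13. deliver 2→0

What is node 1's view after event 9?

1

1. propose(0,'p'):  nop
2. deliver 0→1:  <1:back v0 p>
3. deliver 1→0:  <0:prim v0 p>
4. timeout(1):  <1:prim v1 p>
5. deliver 1→0:  <0:back v1 p>
6. deliver 0→1:  nop
7. deliver 1→2:  <2:back v1 ->
8. deliver 2→1:  nop
9. deliver 0→2:  nop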